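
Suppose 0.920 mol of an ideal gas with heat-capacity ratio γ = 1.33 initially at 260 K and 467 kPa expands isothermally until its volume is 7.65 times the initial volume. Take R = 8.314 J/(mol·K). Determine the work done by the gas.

V₁ = nRT₁/P₁ = 0.920×8.314×260/467 = 4.26 L.
Isothermal: T stays 260 K; PV = const ⇒ V₂ = 32.6 L, P₂ = 61.0 kPa.
W = nRT ln(V₂/V₁) = 0.920×8.314×260×ln(7.65) = 4050 J.

4050 J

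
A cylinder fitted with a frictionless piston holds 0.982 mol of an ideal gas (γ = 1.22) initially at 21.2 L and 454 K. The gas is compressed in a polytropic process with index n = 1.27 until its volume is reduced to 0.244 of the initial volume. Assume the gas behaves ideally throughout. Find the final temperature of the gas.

P₁ = nRT₁/V₁ = 0.982×8.314×454/21.2 = 175 kPa.
Polytropic n=1.27: T₂ = T₁(V₁/V₂)^(n−1) = 454×(4.10)^0.27 = 664 K; P₂ = P₁(V₁/V₂)^n = 1050 kPa.

664 K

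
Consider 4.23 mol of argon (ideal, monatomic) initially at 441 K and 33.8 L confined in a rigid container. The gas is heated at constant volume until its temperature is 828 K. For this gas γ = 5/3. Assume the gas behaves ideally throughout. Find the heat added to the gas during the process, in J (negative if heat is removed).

20400 J

P₁ = nRT₁/V₁ = 4.23×8.314×441/33.8 = 459 kPa.
Isochoric: V stays 33.8 L; P/T = const ⇒ T₂ = 828 K, P₂ = 862 kPa.
W = 0 (no volume change).
ΔU = nCvΔT = 4.23×12.5×(828−441) = 20400 J.
Q = ΔU = 20400 J.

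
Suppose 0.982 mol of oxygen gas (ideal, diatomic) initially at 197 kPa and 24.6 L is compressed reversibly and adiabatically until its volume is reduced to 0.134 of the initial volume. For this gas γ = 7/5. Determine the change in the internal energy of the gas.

15000 J

T₁ = P₁V₁/(nR) = 197×24.6/(0.982×8.314) = 594 K.
Adiabatic: TV^(γ−1) = const ⇒ T₂ = 594×(7.46)^0.400 = 1330 K; PV^γ = const ⇒ P₂ = 3280 kPa.
For an ideal gas ΔU = nCvΔT with Cv = (5/2)R = 20.8 J/(mol·K).
ΔU = 0.982×20.8×(1330−594) = 15000 J.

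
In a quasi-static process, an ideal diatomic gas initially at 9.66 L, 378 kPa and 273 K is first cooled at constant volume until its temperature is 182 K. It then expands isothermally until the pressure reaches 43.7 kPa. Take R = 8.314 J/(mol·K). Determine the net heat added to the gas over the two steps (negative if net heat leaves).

1220 J

n = P₁V₁/(RT₁) = 378×9.66/(8.314×273) = 1.61 mol.
Step 1 — Isochoric: V stays 9.66 L; P/T = const ⇒ T₂ = 182 K, P₂ = 252 kPa.
W = 0 (no volume change).
ΔU = nCvΔT = 1.61×20.8×(182−273) = -3040 J.
Q = ΔU = -3040 J.
State after step 1: P = 252 kPa, V = 9.66 L, T = 182 K.
Step 2 — Isothermal: T stays 182 K; PV = const ⇒ V₂ = 55.7 L, P₂ = 43.7 kPa.
ΔU = 0 (ideal gas, T constant).
W = nRT ln(V₂/V₁) = 1.61×8.314×182×ln(5.77) = 4270 J.
Q = ΔU + W = 4270 J.
Net over both steps: W = 4270 J, Q = 1220 J, ΔU = -3040 J.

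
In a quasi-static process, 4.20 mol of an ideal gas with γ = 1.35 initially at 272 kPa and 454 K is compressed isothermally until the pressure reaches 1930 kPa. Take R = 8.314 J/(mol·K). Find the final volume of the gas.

V₁ = nRT₁/P₁ = 4.20×8.314×454/272 = 58.3 L.
Isothermal: T stays 454 K; PV = const ⇒ V₂ = 8.21 L, P₂ = 1930 kPa.

8.21 L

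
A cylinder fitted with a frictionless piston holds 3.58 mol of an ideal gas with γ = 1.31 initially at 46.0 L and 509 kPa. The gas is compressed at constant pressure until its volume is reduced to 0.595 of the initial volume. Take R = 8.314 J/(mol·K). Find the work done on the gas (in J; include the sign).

9480 J

T₁ = P₁V₁/(nR) = 509×46.0/(3.58×8.314) = 787 K.
Isobaric: P stays 509 kPa; V/T = const ⇒ T₂ = 468 K, V₂ = 27.4 L.
W = PΔV = 509×(27.4−46.0) kPa·L = -9480 J.
Work done on the gas = −W_by = 9480 J.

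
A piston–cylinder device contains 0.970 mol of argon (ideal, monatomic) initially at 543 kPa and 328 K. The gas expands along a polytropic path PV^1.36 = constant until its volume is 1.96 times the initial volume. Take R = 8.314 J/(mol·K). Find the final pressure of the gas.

V₁ = nRT₁/P₁ = 0.970×8.314×328/543 = 4.87 L.
Polytropic n=1.36: T₂ = T₁(V₁/V₂)^(n−1) = 328×(0.510)^0.36 = 257 K; P₂ = P₁(V₁/V₂)^n = 217 kPa.

217 kPa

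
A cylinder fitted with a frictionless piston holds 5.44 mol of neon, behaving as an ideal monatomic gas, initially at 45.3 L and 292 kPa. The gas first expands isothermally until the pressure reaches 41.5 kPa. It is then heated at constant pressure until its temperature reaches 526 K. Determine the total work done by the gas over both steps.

36400 J

T₁ = P₁V₁/(nR) = 292×45.3/(5.44×8.314) = 292 K.
Step 1 — Isothermal: T stays 292 K; PV = const ⇒ V₂ = 319 L, P₂ = 41.5 kPa.
ΔU = 0 (ideal gas, T constant).
W = nRT ln(V₂/V₁) = 5.44×8.314×292×ln(7.04) = 25800 J.
Q = ΔU + W = 25800 J.
State after step 1: P = 41.5 kPa, V = 319 L, T = 292 K.
Step 2 — Isobaric: P stays 41.5 kPa; V/T = const ⇒ T₂ = 526 K, V₂ = 573 L.
W = PΔV = 41.5×(573−319) kPa·L = 10600 J.
ΔU = nCvΔT = 5.44×12.5×(526−292) = 15800 J.
Q = ΔU + W = nCpΔT = 26400 J.
Net over both steps: W = 36400 J, Q = 52200 J, ΔU = 15800 J.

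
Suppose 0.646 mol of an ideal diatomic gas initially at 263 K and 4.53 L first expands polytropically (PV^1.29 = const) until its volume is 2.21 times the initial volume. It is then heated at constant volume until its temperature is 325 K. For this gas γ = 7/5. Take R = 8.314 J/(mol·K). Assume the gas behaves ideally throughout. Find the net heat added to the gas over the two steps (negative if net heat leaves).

1830 J

P₁ = nRT₁/V₁ = 0.646×8.314×263/4.53 = 312 kPa.
Step 1 — Polytropic n=1.29: T₂ = T₁(V₁/V₂)^(n−1) = 263×(0.452)^0.29 = 209 K; P₂ = P₁(V₁/V₂)^n = 112 kPa.
W = (P₁V₁−P₂V₂)/(n−1) = (312×4.53−112×10.0)/0.29 = 1000 J.
ΔU = nCvΔT = 0.646×20.8×(209−263) = -725 J.
Q = ΔU + W = 275 J.
State after step 1: P = 112 kPa, V = 10.0 L, T = 209 K.
Step 2 — Isochoric: V stays 10.0 L; P/T = const ⇒ T₂ = 325 K, P₂ = 174 kPa.
W = 0 (no volume change).
ΔU = nCvΔT = 0.646×20.8×(325−209) = 1560 J.
Q = ΔU = 1560 J.
Net over both steps: W = 1000 J, Q = 1830 J, ΔU = 832 J.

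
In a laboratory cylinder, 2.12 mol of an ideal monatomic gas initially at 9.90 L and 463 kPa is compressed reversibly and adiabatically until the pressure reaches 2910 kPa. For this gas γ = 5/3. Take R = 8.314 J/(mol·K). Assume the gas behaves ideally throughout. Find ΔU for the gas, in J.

7470 J

T₁ = P₁V₁/(nR) = 463×9.90/(2.12×8.314) = 260 K.
Adiabatic: T₂/T₁ = (P₂/P₁)^((γ−1)/γ) ⇒ T₂ = 260×(6.29)^0.400 = 542 K; V₂ = 3.29 L.
For an ideal gas ΔU = nCvΔT with Cv = (3/2)R = 12.5 J/(mol·K).
ΔU = 2.12×12.5×(542−260) = 7470 J.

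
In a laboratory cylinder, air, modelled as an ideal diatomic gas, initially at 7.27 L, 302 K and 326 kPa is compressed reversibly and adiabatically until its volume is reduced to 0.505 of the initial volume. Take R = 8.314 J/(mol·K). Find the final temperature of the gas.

397 K

Adiabatic: TV^(γ−1) = const ⇒ T₂ = 302×(1.98)^0.400 = 397 K; PV^γ = const ⇒ P₂ = 848 kPa.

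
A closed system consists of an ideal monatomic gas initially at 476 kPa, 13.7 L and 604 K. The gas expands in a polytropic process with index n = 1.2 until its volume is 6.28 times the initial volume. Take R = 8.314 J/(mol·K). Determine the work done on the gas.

-10000 J

n = P₁V₁/(RT₁) = 476×13.7/(8.314×604) = 1.30 mol.
Polytropic n=1.2: T₂ = T₁(V₁/V₂)^(n−1) = 604×(0.159)^0.20 = 418 K; P₂ = P₁(V₁/V₂)^n = 52.5 kPa.
W = (P₁V₁−P₂V₂)/(n−1) = (476×13.7−52.5×86.0)/0.20 = 10000 J.
Work done on the gas = −W_by = -10000 J.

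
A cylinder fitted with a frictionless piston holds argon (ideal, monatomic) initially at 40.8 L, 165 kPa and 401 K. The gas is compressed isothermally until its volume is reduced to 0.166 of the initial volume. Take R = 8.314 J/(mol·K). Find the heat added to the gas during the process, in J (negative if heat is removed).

-12100 J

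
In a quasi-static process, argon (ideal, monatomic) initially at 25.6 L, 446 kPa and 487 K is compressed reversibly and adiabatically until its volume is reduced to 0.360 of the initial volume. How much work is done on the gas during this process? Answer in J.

n = P₁V₁/(RT₁) = 446×25.6/(8.314×487) = 2.82 mol.
Adiabatic: TV^(γ−1) = const ⇒ T₂ = 487×(2.78)^0.667 = 962 K; PV^γ = const ⇒ P₂ = 2450 kPa.
ΔU = nCvΔT = 2.82×12.5×(962−487) = 16700 J.
Q = 0 for an adiabatic process, so W = −ΔU = -16700 J.
Work done on the gas = −W_by = 16700 J.

16700 J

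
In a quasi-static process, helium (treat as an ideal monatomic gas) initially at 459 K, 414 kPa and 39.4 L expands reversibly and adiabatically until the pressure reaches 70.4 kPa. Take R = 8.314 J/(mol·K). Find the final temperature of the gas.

226 K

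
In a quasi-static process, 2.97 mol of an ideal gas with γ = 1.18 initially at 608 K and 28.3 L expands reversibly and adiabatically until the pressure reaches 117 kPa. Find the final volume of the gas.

102 L

P₁ = nRT₁/V₁ = 2.97×8.314×608/28.3 = 530 kPa.
Adiabatic: T₂/T₁ = (P₂/P₁)^((γ−1)/γ) ⇒ T₂ = 608×(0.221)^0.153 = 483 K; V₂ = 102 L.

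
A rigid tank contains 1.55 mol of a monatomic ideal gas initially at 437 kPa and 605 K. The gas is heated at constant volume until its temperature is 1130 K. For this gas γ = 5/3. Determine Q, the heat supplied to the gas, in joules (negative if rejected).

V₁ = nRT₁/P₁ = 1.55×8.314×605/437 = 17.8 L.
Isochoric: V stays 17.8 L; P/T = const ⇒ T₂ = 1130 K, P₂ = 816 kPa.
W = 0 (no volume change).
ΔU = nCvΔT = 1.55×12.5×(1130−605) = 10100 J.
Q = ΔU = 10100 J.

10100 J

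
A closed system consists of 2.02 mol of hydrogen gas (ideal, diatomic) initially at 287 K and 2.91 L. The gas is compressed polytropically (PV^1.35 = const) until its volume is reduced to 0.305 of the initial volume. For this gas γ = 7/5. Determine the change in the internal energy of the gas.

6210 J

P₁ = nRT₁/V₁ = 2.02×8.314×287/2.91 = 1660 kPa.
Polytropic n=1.35: T₂ = T₁(V₁/V₂)^(n−1) = 287×(3.28)^0.35 = 435 K; P₂ = P₁(V₁/V₂)^n = 8230 kPa.
For an ideal gas ΔU = nCvΔT with Cv = (5/2)R = 20.8 J/(mol·K).
ΔU = 2.02×20.8×(435−287) = 6210 J.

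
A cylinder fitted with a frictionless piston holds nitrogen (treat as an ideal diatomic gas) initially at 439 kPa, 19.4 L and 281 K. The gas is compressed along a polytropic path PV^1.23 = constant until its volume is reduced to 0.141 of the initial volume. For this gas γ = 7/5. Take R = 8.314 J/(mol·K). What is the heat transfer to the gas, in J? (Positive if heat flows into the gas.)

n = P₁V₁/(RT₁) = 439×19.4/(8.314×281) = 3.65 mol.
Polytropic n=1.23: T₂ = T₁(V₁/V₂)^(n−1) = 281×(7.09)^0.23 = 441 K; P₂ = P₁(V₁/V₂)^n = 4890 kPa.
W = (P₁V₁−P₂V₂)/(n−1) = (439×19.4−4890×2.74)/0.23 = -21100 J.
ΔU = nCvΔT = 3.65×20.8×(441−281) = 12100 J.
Q = ΔU + W = -8960 J.

-8960 J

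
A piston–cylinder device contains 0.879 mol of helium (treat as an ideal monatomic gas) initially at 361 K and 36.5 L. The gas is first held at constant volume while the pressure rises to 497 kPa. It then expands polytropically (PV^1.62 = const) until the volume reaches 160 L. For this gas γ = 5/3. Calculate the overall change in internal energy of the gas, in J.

6930 J

P₁ = nRT₁/V₁ = 0.879×8.314×361/36.5 = 72.3 kPa.
Step 1 — Isochoric: V stays 36.5 L; P/T = const ⇒ T₂ = 2480 K, P₂ = 497 kPa.
W = 0 (no volume change).
ΔU = nCvΔT = 0.879×12.5×(2480−361) = 23300 J.
Q = ΔU = 23300 J.
State after step 1: P = 497 kPa, V = 36.5 L, T = 2480 K.
Step 2 — Polytropic n=1.62: T₂ = T₁(V₁/V₂)^(n−1) = 2480×(0.228)^0.62 = 993 K; P₂ = P₁(V₁/V₂)^n = 45.4 kPa.
W = (P₁V₁−P₂V₂)/(n−1) = (497×36.5−45.4×160)/0.62 = 17600 J.
ΔU = nCvΔT = 0.879×12.5×(993−2480) = -16300 J.
Q = ΔU + W = 1230 J.
Net over both steps: W = 17600 J, Q = 24500 J, ΔU = 6930 J.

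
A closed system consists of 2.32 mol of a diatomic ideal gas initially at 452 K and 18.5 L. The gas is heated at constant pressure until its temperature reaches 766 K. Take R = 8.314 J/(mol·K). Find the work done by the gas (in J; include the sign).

P₁ = nRT₁/V₁ = 2.32×8.314×452/18.5 = 471 kPa.
Isobaric: P stays 471 kPa; V/T = const ⇒ T₂ = 766 K, V₂ = 31.4 L.
W = PΔV = 471×(31.4−18.5) kPa·L = 6060 J.

6060 J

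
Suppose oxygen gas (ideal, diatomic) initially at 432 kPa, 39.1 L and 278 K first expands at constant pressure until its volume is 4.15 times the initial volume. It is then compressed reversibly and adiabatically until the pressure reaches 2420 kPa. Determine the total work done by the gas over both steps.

-58300 J

n = P₁V₁/(RT₁) = 432×39.1/(8.314×278) = 7.31 mol.
Step 1 — Isobaric: P stays 432 kPa; V/T = const ⇒ T₂ = 1150 K, V₂ = 162 L.
W = PΔV = 432×(162−39.1) kPa·L = 53200 J.
ΔU = nCvΔT = 7.31×20.8×(1150−278) = 133000 J.
Q = ΔU + W = nCpΔT = 186000 J.
State after step 1: P = 432 kPa, V = 162 L, T = 1150 K.
Step 2 — Adiabatic: T₂/T₁ = (P₂/P₁)^((γ−1)/γ) ⇒ T₂ = 1150×(5.60)^0.286 = 1890 K; V₂ = 47.4 L.
ΔU = nCvΔT = 7.31×20.8×(1890−1150) = 111000 J.
Q = 0 for an adiabatic process, so W = −ΔU = -111000 J.
Net over both steps: W = -58300 J, Q = 186000 J, ΔU = 244000 J.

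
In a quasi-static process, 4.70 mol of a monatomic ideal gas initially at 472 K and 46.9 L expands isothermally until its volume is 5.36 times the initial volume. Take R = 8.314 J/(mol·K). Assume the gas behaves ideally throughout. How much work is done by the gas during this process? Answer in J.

31000 J

P₁ = nRT₁/V₁ = 4.70×8.314×472/46.9 = 393 kPa.
Isothermal: T stays 472 K; PV = const ⇒ V₂ = 251 L, P₂ = 73.4 kPa.
W = nRT ln(V₂/V₁) = 4.70×8.314×472×ln(5.36) = 31000 J.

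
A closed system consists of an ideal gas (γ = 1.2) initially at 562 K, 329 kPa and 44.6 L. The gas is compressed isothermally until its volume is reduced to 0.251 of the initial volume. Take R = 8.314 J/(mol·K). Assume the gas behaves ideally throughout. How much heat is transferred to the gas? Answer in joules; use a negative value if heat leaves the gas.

-20300 J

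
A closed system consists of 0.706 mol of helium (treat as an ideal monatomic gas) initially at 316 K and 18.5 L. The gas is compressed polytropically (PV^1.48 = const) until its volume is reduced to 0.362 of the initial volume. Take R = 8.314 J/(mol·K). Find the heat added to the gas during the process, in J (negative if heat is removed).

-680 J

P₁ = nRT₁/V₁ = 0.706×8.314×316/18.5 = 100 kPa.
Polytropic n=1.48: T₂ = T₁(V₁/V₂)^(n−1) = 316×(2.76)^0.48 = 515 K; P₂ = P₁(V₁/V₂)^n = 451 kPa.
W = (P₁V₁−P₂V₂)/(n−1) = (100×18.5−451×6.70)/0.48 = -2430 J.
ΔU = nCvΔT = 0.706×12.5×(515−316) = 1750 J.
Q = ΔU + W = -680 J.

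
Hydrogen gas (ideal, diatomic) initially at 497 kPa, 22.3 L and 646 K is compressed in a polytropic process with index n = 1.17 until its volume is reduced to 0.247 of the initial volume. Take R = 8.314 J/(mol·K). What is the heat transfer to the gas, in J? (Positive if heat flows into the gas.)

n = P₁V₁/(RT₁) = 497×22.3/(8.314×646) = 2.06 mol.
Polytropic n=1.17: T₂ = T₁(V₁/V₂)^(n−1) = 646×(4.05)^0.17 = 819 K; P₂ = P₁(V₁/V₂)^n = 2550 kPa.
W = (P₁V₁−P₂V₂)/(n−1) = (497×22.3−2550×5.51)/0.17 = -17500 J.
ΔU = nCvΔT = 2.06×20.8×(819−646) = 7440 J.
Q = ΔU + W = -10100 J.

-10100 J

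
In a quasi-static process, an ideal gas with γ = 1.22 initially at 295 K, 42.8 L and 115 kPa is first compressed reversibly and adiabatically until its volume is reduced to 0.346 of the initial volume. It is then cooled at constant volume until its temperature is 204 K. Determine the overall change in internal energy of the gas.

-6900 J

n = P₁V₁/(RT₁) = 115×42.8/(8.314×295) = 2.01 mol.
Step 1 — Adiabatic: TV^(γ−1) = const ⇒ T₂ = 295×(2.89)^0.220 = 373 K; PV^γ = const ⇒ P₂ = 420 kPa.
ΔU = nCvΔT = 2.01×37.8×(373−295) = 5880 J.
Q = 0 for an adiabatic process, so W = −ΔU = -5880 J.
State after step 1: P = 420 kPa, V = 14.8 L, T = 373 K.
Step 2 — Isochoric: V stays 14.8 L; P/T = const ⇒ T₂ = 204 K, P₂ = 230 kPa.
W = 0 (no volume change).
ΔU = nCvΔT = 2.01×37.8×(204−373) = -12800 J.
Q = ΔU = -12800 J.
Net over both steps: W = -5880 J, Q = -12800 J, ΔU = -6900 J.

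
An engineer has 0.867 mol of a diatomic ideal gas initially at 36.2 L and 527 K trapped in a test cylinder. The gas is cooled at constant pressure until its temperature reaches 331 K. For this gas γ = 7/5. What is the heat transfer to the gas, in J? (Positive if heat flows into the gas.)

P₁ = nRT₁/V₁ = 0.867×8.314×527/36.2 = 105 kPa.
Isobaric: P stays 105 kPa; V/T = const ⇒ T₂ = 331 K, V₂ = 22.7 L.
W = PΔV = 105×(22.7−36.2) kPa·L = -1410 J.
ΔU = nCvΔT = 0.867×20.8×(331−527) = -3530 J.
Q = ΔU + W = nCpΔT = -4940 J.

-4940 J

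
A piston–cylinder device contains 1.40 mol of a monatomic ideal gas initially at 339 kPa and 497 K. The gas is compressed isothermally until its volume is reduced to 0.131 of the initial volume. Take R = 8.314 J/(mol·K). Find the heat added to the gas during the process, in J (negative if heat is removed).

-11800 J

V₁ = nRT₁/P₁ = 1.40×8.314×497/339 = 17.1 L.
Isothermal: T stays 497 K; PV = const ⇒ V₂ = 2.24 L, P₂ = 2590 kPa.
ΔU = 0 (ideal gas, T constant).
W = nRT ln(V₂/V₁) = 1.40×8.314×497×ln(0.131) = -11800 J.
Q = ΔU + W = -11800 J.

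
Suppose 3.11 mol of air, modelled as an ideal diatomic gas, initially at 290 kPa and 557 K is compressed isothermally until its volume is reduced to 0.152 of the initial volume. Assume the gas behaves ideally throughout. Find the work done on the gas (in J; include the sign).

27100 J

V₁ = nRT₁/P₁ = 3.11×8.314×557/290 = 49.7 L.
Isothermal: T stays 557 K; PV = const ⇒ V₂ = 7.55 L, P₂ = 1910 kPa.
W = nRT ln(V₂/V₁) = 3.11×8.314×557×ln(0.152) = -27100 J.
Work done on the gas = −W_by = 27100 J.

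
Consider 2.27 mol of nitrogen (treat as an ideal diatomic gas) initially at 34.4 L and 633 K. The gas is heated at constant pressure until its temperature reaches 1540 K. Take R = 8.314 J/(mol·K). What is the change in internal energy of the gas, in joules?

P₁ = nRT₁/V₁ = 2.27×8.314×633/34.4 = 347 kPa.
Isobaric: P stays 347 kPa; V/T = const ⇒ T₂ = 1540 K, V₂ = 83.7 L.
For an ideal gas ΔU = nCvΔT with Cv = (5/2)R = 20.8 J/(mol·K).
ΔU = 2.27×20.8×(1540−633) = 42800 J.

42800 J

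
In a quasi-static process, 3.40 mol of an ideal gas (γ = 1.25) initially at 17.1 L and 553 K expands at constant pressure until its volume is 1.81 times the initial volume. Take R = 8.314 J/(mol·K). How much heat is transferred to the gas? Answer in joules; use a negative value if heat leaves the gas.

P₁ = nRT₁/V₁ = 3.40×8.314×553/17.1 = 914 kPa.
Isobaric: P stays 914 kPa; V/T = const ⇒ T₂ = 1000 K, V₂ = 31.0 L.
W = PΔV = 914×(31.0−17.1) kPa·L = 12700 J.
ΔU = nCvΔT = 3.40×33.3×(1000−553) = 50600 J.
Q = ΔU + W = nCpΔT = 63300 J.

63300 J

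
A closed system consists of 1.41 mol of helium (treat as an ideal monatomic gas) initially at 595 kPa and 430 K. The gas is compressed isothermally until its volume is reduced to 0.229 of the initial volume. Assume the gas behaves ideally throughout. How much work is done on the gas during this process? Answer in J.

V₁ = nRT₁/P₁ = 1.41×8.314×430/595 = 8.47 L.
Isothermal: T stays 430 K; PV = const ⇒ V₂ = 1.94 L, P₂ = 2600 kPa.
W = nRT ln(V₂/V₁) = 1.41×8.314×430×ln(0.229) = -7430 J.
Work done on the gas = −W_by = 7430 J.

7430 J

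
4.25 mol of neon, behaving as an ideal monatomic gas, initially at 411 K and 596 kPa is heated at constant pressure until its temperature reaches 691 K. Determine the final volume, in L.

41.0 L

V₁ = nRT₁/P₁ = 4.25×8.314×411/596 = 24.4 L.
Isobaric: P stays 596 kPa; V/T = const ⇒ T₂ = 691 K, V₂ = 41.0 L.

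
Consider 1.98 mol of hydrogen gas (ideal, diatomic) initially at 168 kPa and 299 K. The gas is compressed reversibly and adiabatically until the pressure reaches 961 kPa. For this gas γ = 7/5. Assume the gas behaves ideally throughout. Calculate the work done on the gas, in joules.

7950 J

V₁ = nRT₁/P₁ = 1.98×8.314×299/168 = 29.3 L.
Adiabatic: T₂/T₁ = (P₂/P₁)^((γ−1)/γ) ⇒ T₂ = 299×(5.72)^0.286 = 492 K; V₂ = 8.43 L.
ΔU = nCvΔT = 1.98×20.8×(492−299) = 7950 J.
Q = 0 for an adiabatic process, so W = −ΔU = -7950 J.
Work done on the gas = −W_by = 7950 J.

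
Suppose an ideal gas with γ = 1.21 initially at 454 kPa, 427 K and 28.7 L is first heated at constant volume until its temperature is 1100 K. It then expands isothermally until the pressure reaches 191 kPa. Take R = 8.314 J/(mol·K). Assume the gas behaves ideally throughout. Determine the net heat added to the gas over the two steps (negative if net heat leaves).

n = P₁V₁/(RT₁) = 454×28.7/(8.314×427) = 3.67 mol.
Step 1 — Isochoric: V stays 28.7 L; P/T = const ⇒ T₂ = 1100 K, P₂ = 1170 kPa.
W = 0 (no volume change).
ΔU = nCvΔT = 3.67×39.6×(1100−427) = 97800 J.
Q = ΔU = 97800 J.
State after step 1: P = 1170 kPa, V = 28.7 L, T = 1100 K.
Step 2 — Isothermal: T stays 1100 K; PV = const ⇒ V₂ = 176 L, P₂ = 191 kPa.
ΔU = 0 (ideal gas, T constant).
W = nRT ln(V₂/V₁) = 3.67×8.314×1100×ln(6.12) = 60800 J.
Q = ΔU + W = 60800 J.
Net over both steps: W = 60800 J, Q = 159000 J, ΔU = 97800 J.

159000 J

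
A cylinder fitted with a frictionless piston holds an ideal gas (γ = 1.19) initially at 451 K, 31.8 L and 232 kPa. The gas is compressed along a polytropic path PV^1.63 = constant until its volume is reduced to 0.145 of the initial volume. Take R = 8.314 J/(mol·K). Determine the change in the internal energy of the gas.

n = P₁V₁/(RT₁) = 232×31.8/(8.314×451) = 1.97 mol.
Polytropic n=1.63: T₂ = T₁(V₁/V₂)^(n−1) = 451×(6.90)^0.63 = 1520 K; P₂ = P₁(V₁/V₂)^n = 5400 kPa.
For an ideal gas ΔU = nCvΔT with Cv = R/(γ−1) = 43.8 J/(mol·K).
ΔU = 1.97×43.8×(1520−451) = 92200 J.

92200 J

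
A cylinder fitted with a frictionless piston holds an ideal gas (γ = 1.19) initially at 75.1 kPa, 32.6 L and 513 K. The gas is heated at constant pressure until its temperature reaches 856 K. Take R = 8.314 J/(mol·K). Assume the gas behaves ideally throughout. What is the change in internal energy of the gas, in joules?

8620 J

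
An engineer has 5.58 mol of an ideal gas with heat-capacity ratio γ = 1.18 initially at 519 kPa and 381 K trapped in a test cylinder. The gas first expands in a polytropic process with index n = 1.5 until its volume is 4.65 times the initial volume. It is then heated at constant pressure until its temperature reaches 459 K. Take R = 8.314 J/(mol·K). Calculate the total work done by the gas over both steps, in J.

32100 J

V₁ = nRT₁/P₁ = 5.58×8.314×381/519 = 34.1 L.
Step 1 — Polytropic n=1.5: T₂ = T₁(V₁/V₂)^(n−1) = 381×(0.215)^0.50 = 177 K; P₂ = P₁(V₁/V₂)^n = 51.8 kPa.
W = (P₁V₁−P₂V₂)/(n−1) = (519×34.1−51.8×158)/0.50 = 19000 J.
ΔU = nCvΔT = 5.58×46.2×(177−381) = -52700 J.
Q = ΔU + W = -33700 J.
State after step 1: P = 51.8 kPa, V = 158 L, T = 177 K.
Step 2 — Isobaric: P stays 51.8 kPa; V/T = const ⇒ T₂ = 459 K, V₂ = 411 L.
W = PΔV = 51.8×(411−158) kPa·L = 13100 J.
ΔU = nCvΔT = 5.58×46.2×(459−177) = 72800 J.
Q = ΔU + W = nCpΔT = 85900 J.
Net over both steps: W = 32100 J, Q = 52200 J, ΔU = 20100 J.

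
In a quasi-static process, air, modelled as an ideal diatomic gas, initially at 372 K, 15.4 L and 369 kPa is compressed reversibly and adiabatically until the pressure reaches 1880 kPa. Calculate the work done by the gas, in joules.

-8420 J

n = P₁V₁/(RT₁) = 369×15.4/(8.314×372) = 1.84 mol.
Adiabatic: T₂/T₁ = (P₂/P₁)^((γ−1)/γ) ⇒ T₂ = 372×(5.09)^0.286 = 592 K; V₂ = 4.81 L.
ΔU = nCvΔT = 1.84×20.8×(592−372) = 8420 J.
Q = 0 for an adiabatic process, so W = −ΔU = -8420 J.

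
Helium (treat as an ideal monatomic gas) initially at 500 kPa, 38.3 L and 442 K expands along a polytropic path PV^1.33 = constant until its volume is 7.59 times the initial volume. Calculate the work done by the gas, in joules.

n = P₁V₁/(RT₁) = 500×38.3/(8.314×442) = 5.21 mol.
Polytropic n=1.33: T₂ = T₁(V₁/V₂)^(n−1) = 442×(0.132)^0.33 = 226 K; P₂ = P₁(V₁/V₂)^n = 33.7 kPa.
W = (P₁V₁−P₂V₂)/(n−1) = (500×38.3−33.7×291)/0.33 = 28300 J.

28300 J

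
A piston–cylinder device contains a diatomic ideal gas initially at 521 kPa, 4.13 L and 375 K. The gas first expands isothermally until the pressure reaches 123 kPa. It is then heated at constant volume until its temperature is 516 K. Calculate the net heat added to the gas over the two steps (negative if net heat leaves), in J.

5130 J

n = P₁V₁/(RT₁) = 521×4.13/(8.314×375) = 0.690 mol.
Step 1 — Isothermal: T stays 375 K; PV = const ⇒ V₂ = 17.5 L, P₂ = 123 kPa.
ΔU = 0 (ideal gas, T constant).
W = nRT ln(V₂/V₁) = 0.690×8.314×375×ln(4.24) = 3110 J.
Q = ΔU + W = 3110 J.
State after step 1: P = 123 kPa, V = 17.5 L, T = 375 K.
Step 2 — Isochoric: V stays 17.5 L; P/T = const ⇒ T₂ = 516 K, P₂ = 169 kPa.
W = 0 (no volume change).
ΔU = nCvΔT = 0.690×20.8×(516−375) = 2020 J.
Q = ΔU = 2020 J.
Net over both steps: W = 3110 J, Q = 5130 J, ΔU = 2020 J.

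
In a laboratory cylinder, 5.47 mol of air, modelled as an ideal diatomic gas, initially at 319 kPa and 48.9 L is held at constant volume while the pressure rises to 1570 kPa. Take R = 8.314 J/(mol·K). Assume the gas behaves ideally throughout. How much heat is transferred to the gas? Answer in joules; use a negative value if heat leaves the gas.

153000 J

T₁ = P₁V₁/(nR) = 319×48.9/(5.47×8.314) = 343 K.
Isochoric: V stays 48.9 L; P/T = const ⇒ T₂ = 1690 K, P₂ = 1570 kPa.
W = 0 (no volume change).
ΔU = nCvΔT = 5.47×20.8×(1690−343) = 153000 J.
Q = ΔU = 153000 J.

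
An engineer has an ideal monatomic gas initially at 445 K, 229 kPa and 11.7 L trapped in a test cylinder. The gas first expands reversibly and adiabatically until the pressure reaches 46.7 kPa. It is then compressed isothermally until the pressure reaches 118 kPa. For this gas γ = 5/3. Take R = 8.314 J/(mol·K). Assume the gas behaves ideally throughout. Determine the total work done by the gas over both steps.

576 J

n = P₁V₁/(RT₁) = 229×11.7/(8.314×445) = 0.724 mol.
Step 1 — Adiabatic: T₂/T₁ = (P₂/P₁)^((γ−1)/γ) ⇒ T₂ = 445×(0.204)^0.400 = 236 K; V₂ = 30.4 L.
ΔU = nCvΔT = 0.724×12.5×(236−445) = -1890 J.
Q = 0 for an adiabatic process, so W = −ΔU = 1890 J.
State after step 1: P = 46.7 kPa, V = 30.4 L, T = 236 K.
Step 2 — Isothermal: T stays 236 K; PV = const ⇒ V₂ = 12.0 L, P₂ = 118 kPa.
ΔU = 0 (ideal gas, T constant).
W = nRT ln(V₂/V₁) = 0.724×8.314×236×ln(0.396) = -1310 J.
Q = ΔU + W = -1310 J.
Net over both steps: W = 576 J, Q = -1310 J, ΔU = -1890 J.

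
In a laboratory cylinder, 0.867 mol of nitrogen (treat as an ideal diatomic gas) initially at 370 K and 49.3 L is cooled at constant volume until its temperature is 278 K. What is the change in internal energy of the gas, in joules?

-1660 J

P₁ = nRT₁/V₁ = 0.867×8.314×370/49.3 = 54.1 kPa.
Isochoric: V stays 49.3 L; P/T = const ⇒ T₂ = 278 K, P₂ = 40.6 kPa.
For an ideal gas ΔU = nCvΔT with Cv = (5/2)R = 20.8 J/(mol·K).
ΔU = 0.867×20.8×(278−370) = -1660 J.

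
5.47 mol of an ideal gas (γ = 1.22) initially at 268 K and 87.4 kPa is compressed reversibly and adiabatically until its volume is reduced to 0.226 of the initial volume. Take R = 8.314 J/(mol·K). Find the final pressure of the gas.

V₁ = nRT₁/P₁ = 5.47×8.314×268/87.4 = 139 L.
Adiabatic: TV^(γ−1) = const ⇒ T₂ = 268×(4.42)^0.220 = 372 K; PV^γ = const ⇒ P₂ = 536 kPa.

536 kPa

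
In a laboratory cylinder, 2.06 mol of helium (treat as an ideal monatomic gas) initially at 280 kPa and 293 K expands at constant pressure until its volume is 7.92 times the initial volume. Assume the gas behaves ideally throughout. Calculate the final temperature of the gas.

V₁ = nRT₁/P₁ = 2.06×8.314×293/280 = 17.9 L.
Isobaric: P stays 280 kPa; V/T = const ⇒ T₂ = 2320 K, V₂ = 142 L.

2320 K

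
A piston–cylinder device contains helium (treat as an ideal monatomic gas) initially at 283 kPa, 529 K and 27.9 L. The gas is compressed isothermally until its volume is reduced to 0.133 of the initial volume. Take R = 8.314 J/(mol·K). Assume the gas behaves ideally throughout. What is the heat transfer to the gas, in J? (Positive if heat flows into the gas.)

n = P₁V₁/(RT₁) = 283×27.9/(8.314×529) = 1.80 mol.
Isothermal: T stays 529 K; PV = const ⇒ V₂ = 3.71 L, P₂ = 2130 kPa.
ΔU = 0 (ideal gas, T constant).
W = nRT ln(V₂/V₁) = 1.80×8.314×529×ln(0.133) = -15900 J.
Q = ΔU + W = -15900 J.

-15900 J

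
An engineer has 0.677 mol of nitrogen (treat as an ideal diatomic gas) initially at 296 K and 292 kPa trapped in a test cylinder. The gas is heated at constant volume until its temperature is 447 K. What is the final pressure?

441 kPa

V₁ = nRT₁/P₁ = 0.677×8.314×296/292 = 5.71 L.
Isochoric: V stays 5.71 L; P/T = const ⇒ T₂ = 447 K, P₂ = 441 kPa.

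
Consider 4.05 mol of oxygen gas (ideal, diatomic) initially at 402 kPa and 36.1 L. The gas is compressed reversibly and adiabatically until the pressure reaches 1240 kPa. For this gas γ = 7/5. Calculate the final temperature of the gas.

T₁ = P₁V₁/(nR) = 402×36.1/(4.05×8.314) = 431 K.
Adiabatic: T₂/T₁ = (P₂/P₁)^((γ−1)/γ) ⇒ T₂ = 431×(3.08)^0.286 = 595 K; V₂ = 16.1 L.

595 K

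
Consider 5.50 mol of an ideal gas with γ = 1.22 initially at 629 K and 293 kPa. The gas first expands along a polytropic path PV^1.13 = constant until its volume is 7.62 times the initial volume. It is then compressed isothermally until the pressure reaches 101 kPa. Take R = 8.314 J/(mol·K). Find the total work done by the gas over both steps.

V₁ = nRT₁/P₁ = 5.50×8.314×629/293 = 98.2 L.
Step 1 — Polytropic n=1.13: T₂ = T₁(V₁/V₂)^(n−1) = 629×(0.131)^0.13 = 483 K; P₂ = P₁(V₁/V₂)^n = 29.5 kPa.
W = (P₁V₁−P₂V₂)/(n−1) = (293×98.2−29.5×748)/0.13 = 51300 J.
ΔU = nCvΔT = 5.50×37.8×(483−629) = -30300 J.
Q = ΔU + W = 21000 J.
State after step 1: P = 29.5 kPa, V = 748 L, T = 483 K.
Step 2 — Isothermal: T stays 483 K; PV = const ⇒ V₂ = 219 L, P₂ = 101 kPa.
ΔU = 0 (ideal gas, T constant).
W = nRT ln(V₂/V₁) = 5.50×8.314×483×ln(0.292) = -27200 J.
Q = ΔU + W = -27200 J.
Net over both steps: W = 24200 J, Q = -6160 J, ΔU = -30300 J.

24200 J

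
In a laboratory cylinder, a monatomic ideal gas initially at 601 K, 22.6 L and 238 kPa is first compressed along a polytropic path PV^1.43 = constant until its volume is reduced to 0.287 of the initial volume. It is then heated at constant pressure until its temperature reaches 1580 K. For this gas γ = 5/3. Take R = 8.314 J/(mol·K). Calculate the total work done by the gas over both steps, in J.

-3950 J

n = P₁V₁/(RT₁) = 238×22.6/(8.314×601) = 1.08 mol.
Step 1 — Polytropic n=1.43: T₂ = T₁(V₁/V₂)^(n−1) = 601×(3.48)^0.43 = 1030 K; P₂ = P₁(V₁/V₂)^n = 1420 kPa.
W = (P₁V₁−P₂V₂)/(n−1) = (238×22.6−1420×6.49)/0.43 = -8890 J.
ΔU = nCvΔT = 1.08×12.5×(1030−601) = 5730 J.
Q = ΔU + W = -3150 J.
State after step 1: P = 1420 kPa, V = 6.49 L, T = 1030 K.
Step 2 — Isobaric: P stays 1420 kPa; V/T = const ⇒ T₂ = 1580 K, V₂ = 9.97 L.
W = PΔV = 1420×(9.97−6.49) kPa·L = 4940 J.
ΔU = nCvΔT = 1.08×12.5×(1580−1030) = 7410 J.
Q = ΔU + W = nCpΔT = 12400 J.
Net over both steps: W = -3950 J, Q = 9200 J, ΔU = 13100 J.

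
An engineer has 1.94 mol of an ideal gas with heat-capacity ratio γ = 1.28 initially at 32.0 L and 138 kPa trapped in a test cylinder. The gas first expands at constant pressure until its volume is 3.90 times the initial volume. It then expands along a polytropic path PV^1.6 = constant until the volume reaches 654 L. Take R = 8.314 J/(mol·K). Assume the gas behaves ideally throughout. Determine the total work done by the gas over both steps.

30900 J

T₁ = P₁V₁/(nR) = 138×32.0/(1.94×8.314) = 274 K.
Step 1 — Isobaric: P stays 138 kPa; V/T = const ⇒ T₂ = 1070 K, V₂ = 125 L.
W = PΔV = 138×(125−32.0) kPa·L = 12800 J.
ΔU = nCvΔT = 1.94×29.7×(1070−274) = 45700 J.
Q = ΔU + W = nCpΔT = 58500 J.
State after step 1: P = 138 kPa, V = 125 L, T = 1070 K.
Step 2 — Polytropic n=1.6: T₂ = T₁(V₁/V₂)^(n−1) = 1070×(0.191)^0.60 = 395 K; P₂ = P₁(V₁/V₂)^n = 9.75 kPa.
W = (P₁V₁−P₂V₂)/(n−1) = (138×125−9.75×654)/0.60 = 18100 J.
ΔU = nCvΔT = 1.94×29.7×(395−1070) = -38700 J.
Q = ΔU + W = -20700 J.
Net over both steps: W = 30900 J, Q = 37900 J, ΔU = 7000 J.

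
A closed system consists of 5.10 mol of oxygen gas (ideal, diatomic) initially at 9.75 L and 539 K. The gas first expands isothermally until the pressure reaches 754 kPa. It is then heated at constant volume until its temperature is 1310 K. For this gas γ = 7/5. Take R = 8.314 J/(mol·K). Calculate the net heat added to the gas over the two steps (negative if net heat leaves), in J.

P₁ = nRT₁/V₁ = 5.10×8.314×539/9.75 = 2340 kPa.
Step 1 — Isothermal: T stays 539 K; PV = const ⇒ V₂ = 30.3 L, P₂ = 754 kPa.
ΔU = 0 (ideal gas, T constant).
W = nRT ln(V₂/V₁) = 5.10×8.314×539×ln(3.11) = 25900 J.
Q = ΔU + W = 25900 J.
State after step 1: P = 754 kPa, V = 30.3 L, T = 539 K.
Step 2 — Isochoric: V stays 30.3 L; P/T = const ⇒ T₂ = 1310 K, P₂ = 1830 kPa.
W = 0 (no volume change).
ΔU = nCvΔT = 5.10×20.8×(1310−539) = 81700 J.
Q = ΔU = 81700 J.
Net over both steps: W = 25900 J, Q = 108000 J, ΔU = 81700 J.

108000 J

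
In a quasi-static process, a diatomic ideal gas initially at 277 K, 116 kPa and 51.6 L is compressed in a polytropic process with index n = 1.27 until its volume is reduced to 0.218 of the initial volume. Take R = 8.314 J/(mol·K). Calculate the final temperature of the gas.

418 K

Polytropic n=1.27: T₂ = T₁(V₁/V₂)^(n−1) = 277×(4.59)^0.27 = 418 K; P₂ = P₁(V₁/V₂)^n = 803 kPa.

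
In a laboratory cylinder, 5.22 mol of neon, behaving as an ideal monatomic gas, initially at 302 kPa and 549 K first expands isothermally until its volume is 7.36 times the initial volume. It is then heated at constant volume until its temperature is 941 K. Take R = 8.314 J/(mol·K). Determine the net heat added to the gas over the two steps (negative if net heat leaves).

V₁ = nRT₁/P₁ = 5.22×8.314×549/302 = 78.9 L.
Step 1 — Isothermal: T stays 549 K; PV = const ⇒ V₂ = 581 L, P₂ = 41.0 kPa.
ΔU = 0 (ideal gas, T constant).
W = nRT ln(V₂/V₁) = 5.22×8.314×549×ln(7.36) = 47600 J.
Q = ΔU + W = 47600 J.
State after step 1: P = 41.0 kPa, V = 581 L, T = 549 K.
Step 2 — Isochoric: V stays 581 L; P/T = const ⇒ T₂ = 941 K, P₂ = 70.3 kPa.
W = 0 (no volume change).
ΔU = nCvΔT = 5.22×12.5×(941−549) = 25500 J.
Q = ΔU = 25500 J.
Net over both steps: W = 47600 J, Q = 73100 J, ΔU = 25500 J.

73100 J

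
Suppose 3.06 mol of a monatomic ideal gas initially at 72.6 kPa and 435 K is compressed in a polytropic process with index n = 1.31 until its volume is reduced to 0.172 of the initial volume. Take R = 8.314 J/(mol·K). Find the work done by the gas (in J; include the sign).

V₁ = nRT₁/P₁ = 3.06×8.314×435/72.6 = 152 L.
Polytropic n=1.31: T₂ = T₁(V₁/V₂)^(n−1) = 435×(5.81)^0.31 = 751 K; P₂ = P₁(V₁/V₂)^n = 728 kPa.
W = (P₁V₁−P₂V₂)/(n−1) = (72.6×152−728×26.2)/0.31 = -25900 J.

-25900 J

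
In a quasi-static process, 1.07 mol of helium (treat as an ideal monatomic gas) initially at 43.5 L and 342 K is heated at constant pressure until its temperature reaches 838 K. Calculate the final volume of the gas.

107 L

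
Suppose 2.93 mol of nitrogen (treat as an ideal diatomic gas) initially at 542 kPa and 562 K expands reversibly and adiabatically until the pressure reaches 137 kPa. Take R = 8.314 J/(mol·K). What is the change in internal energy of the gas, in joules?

-11100 J

V₁ = nRT₁/P₁ = 2.93×8.314×562/542 = 25.3 L.
Adiabatic: T₂/T₁ = (P₂/P₁)^((γ−1)/γ) ⇒ T₂ = 562×(0.253)^0.286 = 379 K; V₂ = 67.5 L.
For an ideal gas ΔU = nCvΔT with Cv = (5/2)R = 20.8 J/(mol·K).
ΔU = 2.93×20.8×(379−562) = -11100 J.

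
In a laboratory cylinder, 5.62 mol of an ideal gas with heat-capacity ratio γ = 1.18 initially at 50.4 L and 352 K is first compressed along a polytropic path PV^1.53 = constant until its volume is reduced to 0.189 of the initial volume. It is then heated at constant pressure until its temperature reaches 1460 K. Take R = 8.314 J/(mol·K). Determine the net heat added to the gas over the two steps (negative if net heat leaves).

272000 J

P₁ = nRT₁/V₁ = 5.62×8.314×352/50.4 = 326 kPa.
Step 1 — Polytropic n=1.53: T₂ = T₁(V₁/V₂)^(n−1) = 352×(5.29)^0.53 = 851 K; P₂ = P₁(V₁/V₂)^n = 4180 kPa.
W = (P₁V₁−P₂V₂)/(n−1) = (326×50.4−4180×9.53)/0.53 = -44000 J.
ΔU = nCvΔT = 5.62×46.2×(851−352) = 130000 J.
Q = ΔU + W = 85600 J.
State after step 1: P = 4180 kPa, V = 9.53 L, T = 851 K.
Step 2 — Isobaric: P stays 4180 kPa; V/T = const ⇒ T₂ = 1460 K, V₂ = 16.3 L.
W = PΔV = 4180×(16.3−9.53) kPa·L = 28400 J.
ΔU = nCvΔT = 5.62×46.2×(1460−851) = 158000 J.
Q = ΔU + W = nCpΔT = 186000 J.
Net over both steps: W = -15600 J, Q = 272000 J, ΔU = 288000 J.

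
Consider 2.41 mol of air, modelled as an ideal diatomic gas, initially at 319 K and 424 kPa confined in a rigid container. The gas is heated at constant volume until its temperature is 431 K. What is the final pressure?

573 kPa

V₁ = nRT₁/P₁ = 2.41×8.314×319/424 = 15.1 L.
Isochoric: V stays 15.1 L; P/T = const ⇒ T₂ = 431 K, P₂ = 573 kPa.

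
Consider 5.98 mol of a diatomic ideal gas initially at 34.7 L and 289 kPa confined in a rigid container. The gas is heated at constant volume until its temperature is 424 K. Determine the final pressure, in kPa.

608 kPa

T₁ = P₁V₁/(nR) = 289×34.7/(5.98×8.314) = 202 K.
Isochoric: V stays 34.7 L; P/T = const ⇒ T₂ = 424 K, P₂ = 608 kPa.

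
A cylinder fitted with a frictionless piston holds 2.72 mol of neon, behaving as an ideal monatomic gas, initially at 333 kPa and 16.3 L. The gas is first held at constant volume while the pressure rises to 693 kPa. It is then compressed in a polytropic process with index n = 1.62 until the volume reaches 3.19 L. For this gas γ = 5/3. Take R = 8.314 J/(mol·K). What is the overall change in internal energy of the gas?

T₁ = P₁V₁/(nR) = 333×16.3/(2.72×8.314) = 240 K.
Step 1 — Isochoric: V stays 16.3 L; P/T = const ⇒ T₂ = 500 K, P₂ = 693 kPa.
W = 0 (no volume change).
ΔU = nCvΔT = 2.72×12.5×(500−240) = 8800 J.
Q = ΔU = 8800 J.
State after step 1: P = 693 kPa, V = 16.3 L, T = 500 K.
Step 2 — Polytropic n=1.62: T₂ = T₁(V₁/V₂)^(n−1) = 500×(5.11)^0.62 = 1370 K; P₂ = P₁(V₁/V₂)^n = 9740 kPa.
W = (P₁V₁−P₂V₂)/(n−1) = (693×16.3−9740×3.19)/0.62 = -31900 J.
ΔU = nCvΔT = 2.72×12.5×(1370−500) = 29600 J.
Q = ΔU + W = -2230 J.
Net over both steps: W = -31900 J, Q = 6570 J, ΔU = 38400 J.

38400 J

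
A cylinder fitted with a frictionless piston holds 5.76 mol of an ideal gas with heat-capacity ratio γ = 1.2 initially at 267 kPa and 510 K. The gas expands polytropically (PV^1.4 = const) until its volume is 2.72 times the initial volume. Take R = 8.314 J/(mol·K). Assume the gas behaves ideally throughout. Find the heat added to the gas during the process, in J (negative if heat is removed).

-20100 J

V₁ = nRT₁/P₁ = 5.76×8.314×510/267 = 91.5 L.
Polytropic n=1.4: T₂ = T₁(V₁/V₂)^(n−1) = 510×(0.368)^0.40 = 342 K; P₂ = P₁(V₁/V₂)^n = 65.8 kPa.
W = (P₁V₁−P₂V₂)/(n−1) = (267×91.5−65.8×249)/0.40 = 20100 J.
ΔU = nCvΔT = 5.76×41.6×(342−510) = -40300 J.
Q = ΔU + W = -20100 J.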